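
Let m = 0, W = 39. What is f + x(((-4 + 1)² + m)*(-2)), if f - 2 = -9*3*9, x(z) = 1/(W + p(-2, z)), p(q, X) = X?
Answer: -5060/21 ≈ -240.95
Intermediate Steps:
x(z) = 1/(39 + z)
f = -241 (f = 2 - 9*3*9 = 2 - 27*9 = 2 - 243 = -241)
f + x(((-4 + 1)² + m)*(-2)) = -241 + 1/(39 + ((-4 + 1)² + 0)*(-2)) = -241 + 1/(39 + ((-3)² + 0)*(-2)) = -241 + 1/(39 + (9 + 0)*(-2)) = -241 + 1/(39 + 9*(-2)) = -241 + 1/(39 - 18) = -241 + 1/21 = -5060/21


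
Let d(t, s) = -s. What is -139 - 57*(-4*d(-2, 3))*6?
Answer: -4243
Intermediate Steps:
-139 - 57*(-4*d(-2, 3))*6 = -139 - 57*(-(-4)*3)*6 = -139 - 57*(-4*(-3))*6 = -139 - 684*6 = -139 - 57*72 = -139 - 4104 = -4243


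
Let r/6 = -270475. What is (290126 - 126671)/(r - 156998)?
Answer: -163455/1779848 ≈ -0.091836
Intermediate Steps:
r = -1622850 (r = 6*(-270475) = -1622850)
(290126 - 126671)/(r - 156998) = (290126 - 126671)/(-1622850 - 156998) = 163455/(-1779848) = 163455*(-1/1779848) = -163455/1779848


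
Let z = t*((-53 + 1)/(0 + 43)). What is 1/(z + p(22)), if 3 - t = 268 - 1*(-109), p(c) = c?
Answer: 43/20394 ≈ 0.0021085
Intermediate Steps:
t = -374 (t = 3 - (268 - 1*(-109)) = 3 - (268 + 109) = 3 - 1*377 = 3 - 377 = -374)
z = 19448/43 (z = -374*(-53 + 1)/(0 + 43) = -(-19448)/43 = -374*(-52/43) = 19448/43 ≈ 452.28)
1/(z + p(22)) = 1/(19448/43 + 22) = 1/(20394/43) = 43/20394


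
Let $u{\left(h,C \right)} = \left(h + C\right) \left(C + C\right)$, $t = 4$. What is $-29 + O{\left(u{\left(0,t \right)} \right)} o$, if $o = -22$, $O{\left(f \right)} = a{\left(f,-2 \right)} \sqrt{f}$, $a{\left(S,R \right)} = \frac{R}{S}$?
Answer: $-29 + \frac{11 \sqrt{2}}{2} \approx -21.222$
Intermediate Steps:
$u{\left(h,C \right)} = 2 C \left(C + h\right)$ ($u{\left(h,C \right)} = \left(C + h\right) 2 C = 2 C \left(C + h\right)$)
$O{\left(f \right)} = - \frac{2}{\sqrt{f}}$ ($O{\left(f \right)} = - \frac{2}{f} \sqrt{f} = - \frac{2}{\sqrt{f}}$)
$-29 + O{\left(u{\left(0,t \right)} \right)} o = -29 + - \frac{2}{2 \sqrt{2} \sqrt{4 + 0}} \left(-22\right) = -29 + - \frac{2}{4 \sqrt{2}} \left(-22\right) = -29 + - 2 \frac{\sqrt{2}}{8} \left(-22\right) = -29 + - \frac{\sqrt{2}}{4} \left(-22\right) = -29 + \frac{11 \sqrt{2}}{2}$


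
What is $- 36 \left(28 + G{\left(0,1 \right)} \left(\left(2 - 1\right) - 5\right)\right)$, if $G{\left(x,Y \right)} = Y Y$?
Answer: $-864$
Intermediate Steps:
$G{\left(x,Y \right)} = Y^{2}$
$- 36 \left(28 + G{\left(0,1 \right)} \left(\left(2 - 1\right) - 5\right)\right) = - 36 \left(28 + 1^{2} \left(\left(2 - 1\right) - 5\right)\right) = - 36 \left(28 + 1 \left(\left(2 - 1\right) - 5\right)\right) = - 36 \left(28 + 1 \left(1 - 5\right)\right) = - 36 \left(28 + 1 \left(-4\right)\right) = - 36 \left(28 - 4\right) = \left(-36\right) 24 = -864$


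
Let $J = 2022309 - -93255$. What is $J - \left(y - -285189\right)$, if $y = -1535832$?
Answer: $3366207$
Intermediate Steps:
$J = 2115564$ ($J = 2022309 + 93255 = 2115564$)
$J - \left(y - -285189\right) = 2115564 - \left(-1535832 - -285189\right) = 2115564 - \left(-1535832 + 285189\right) = 2115564 - -1250643 = 2115564 + 1250643 = 3366207$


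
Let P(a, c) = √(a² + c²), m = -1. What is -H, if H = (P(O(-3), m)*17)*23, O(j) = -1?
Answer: -391*√2 ≈ -552.96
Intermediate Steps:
H = 391*√2 (H = (√((-1)² + (-1)²)*17)*23 = (√(1 + 1)*17)*23 = (√2*17)*23 = (17*√2)*23 = 391*√2 ≈ 552.96)
-H = -391*√2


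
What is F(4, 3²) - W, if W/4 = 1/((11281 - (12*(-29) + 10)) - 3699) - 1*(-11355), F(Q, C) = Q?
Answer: -89923681/1980 ≈ -45416.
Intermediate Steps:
W = 89931601/1980 (W = 4*(1/((11281 - (12*(-29) + 10)) - 3699) - 1*(-11355)) = 4*(1/((11281 - (-348 + 10)) - 3699) + 11355) = 4*(1/((11281 - 1*(-338)) - 3699) + 11355) = 4*(1/((11281 + 338) - 3699) + 11355) = 4*(1/(11619 - 3699) + 11355) = 4*(1/7920 + 11355) = 4*(89931601/7920) = 89931601/1980 ≈ 45420.)
F(4, 3²) - W = 4 - 1*89931601/1980 = 4 - 89931601/1980 = -89923681/1980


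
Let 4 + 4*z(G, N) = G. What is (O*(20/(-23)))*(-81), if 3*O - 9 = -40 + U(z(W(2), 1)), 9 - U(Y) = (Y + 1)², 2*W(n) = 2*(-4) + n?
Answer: -48735/92 ≈ -529.73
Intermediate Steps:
W(n) = -4 + n/2 (W(n) = (2*(-4) + n)/2 = (-8 + n)/2 = -4 + n/2)
z(G, N) = -1 + G/4
U(Y) = 9 - (1 + Y)² (U(Y) = 9 - (Y + 1)² = 9 - (1 + Y)²)
O = -361/48 (O = 3 + (-40 + (9 - (1 + (-1 + (-4 + (½)*2)/4))²))/3 = 3 + (-40 + (9 - (1 + (-1 + (-4 + 1)/4))²))/3 = 3 + (-40 + (9 - (1 + (-1 + (¼)*(-3)))²))/3 = 3 + (-40 + (9 - (1 + (-1 - ¾))²))/3 = 3 + (-40 + (9 - (1 - 7/4)²))/3 = 3 + (-40 + (9 - (-¾)²))/3 = 3 + (-40 + (9 - 1*9/16))/3 = 3 + (-40 + (9 - 9/16))/3 = 3 + (-40 + 135/16)/3 = 3 + (⅓)*(-505/16) = 3 - 505/48 = -361/48 ≈ -7.5208)
(O*(20/(-23)))*(-81) = -1805/(12*(-23))*(-81) = -1805*(-1)/(12*23)*(-81) = -361/48*(-20/23)*(-81) = (1805/276)*(-81) = -48735/92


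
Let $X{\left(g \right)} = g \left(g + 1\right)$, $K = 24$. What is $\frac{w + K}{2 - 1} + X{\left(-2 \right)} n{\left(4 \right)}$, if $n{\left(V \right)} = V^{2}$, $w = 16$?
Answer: $72$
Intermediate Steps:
$X{\left(g \right)} = g \left(1 + g\right)$
$\frac{w + K}{2 - 1} + X{\left(-2 \right)} n{\left(4 \right)} = \frac{16 + 24}{2 - 1} + - 2 \left(1 - 2\right) 4^{2} = \frac{40}{1} + \left(-2\right) \left(-1\right) 16 = 40 \cdot 1 + 2 \cdot 16 = 40 + 32 = 72$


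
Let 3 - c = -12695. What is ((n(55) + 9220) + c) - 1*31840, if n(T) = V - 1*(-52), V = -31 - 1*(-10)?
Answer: -9891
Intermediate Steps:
c = 12698 (c = 3 - 1*(-12695) = 3 + 12695 = 12698)
V = -21 (V = -31 + 10 = -21)
n(T) = 31 (n(T) = -21 - 1*(-52) = -21 + 52 = 31)
((n(55) + 9220) + c) - 1*31840 = ((31 + 9220) + 12698) - 1*31840 = (9251 + 12698) - 31840 = 21949 - 31840 = -9891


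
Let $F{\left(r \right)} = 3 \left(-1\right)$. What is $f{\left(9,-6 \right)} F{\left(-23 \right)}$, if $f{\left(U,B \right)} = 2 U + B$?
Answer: $-36$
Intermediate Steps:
$F{\left(r \right)} = -3$
$f{\left(U,B \right)} = B + 2 U$
$f{\left(9,-6 \right)} F{\left(-23 \right)} = \left(-6 + 2 \cdot 9\right) \left(-3\right) = \left(-6 + 18\right) \left(-3\right) = 12 \left(-3\right) = -36$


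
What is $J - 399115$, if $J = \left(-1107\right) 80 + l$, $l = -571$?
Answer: $-488246$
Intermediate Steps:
$J = -89131$ ($J = \left(-1107\right) 80 - 571 = -88560 - 571 = -89131$)
$J - 399115 = -89131 - 399115 = -488246$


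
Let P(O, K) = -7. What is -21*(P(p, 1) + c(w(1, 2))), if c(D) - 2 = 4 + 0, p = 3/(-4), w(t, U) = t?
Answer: 21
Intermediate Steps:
p = -¾ (p = 3*(-¼) = -¾ ≈ -0.75000)
c(D) = 6 (c(D) = 2 + (4 + 0) = 2 + 4 = 6)
-21*(P(p, 1) + c(w(1, 2))) = -21*(-7 + 6) = -21*(-1) = 21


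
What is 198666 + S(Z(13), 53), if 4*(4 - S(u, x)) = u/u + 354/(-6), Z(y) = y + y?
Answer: 397369/2 ≈ 1.9868e+5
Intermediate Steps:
Z(y) = 2*y
S(u, x) = 37/2 (S(u, x) = 4 - (u/u + 354/(-6))/4 = 4 - (1 + 354*(-1/6))/4 = 4 - (1 - 59)/4 = 4 - 1/4*(-58) = 4 + 29/2 = 37/2)
198666 + S(Z(13), 53) = 198666 + 37/2 = 397369/2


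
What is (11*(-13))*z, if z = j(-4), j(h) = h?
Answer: 572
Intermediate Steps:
z = -4
(11*(-13))*z = (11*(-13))*(-4) = -143*(-4) = 572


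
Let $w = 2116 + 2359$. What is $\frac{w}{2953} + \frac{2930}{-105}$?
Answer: $- \frac{1636483}{62013} \approx -26.389$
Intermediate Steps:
$w = 4475$
$\frac{w}{2953} + \frac{2930}{-105} = \frac{4475}{2953} + \frac{2930}{-105} = 4475 \cdot \frac{1}{2953} + 2930 \left(- \frac{1}{105}\right) = \frac{4475}{2953} - \frac{586}{21} = - \frac{1636483}{62013}$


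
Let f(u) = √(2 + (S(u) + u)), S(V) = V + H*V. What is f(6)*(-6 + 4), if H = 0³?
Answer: -2*√14 ≈ -7.4833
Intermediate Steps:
H = 0
S(V) = V (S(V) = V + 0*V = V + 0 = V)
f(u) = √(2 + 2*u) (f(u) = √(2 + (u + u)) = √(2 + 2*u))
f(6)*(-6 + 4) = √(2 + 2*6)*(-6 + 4) = √(2 + 12)*(-2) = √14*(-2) = -2*√14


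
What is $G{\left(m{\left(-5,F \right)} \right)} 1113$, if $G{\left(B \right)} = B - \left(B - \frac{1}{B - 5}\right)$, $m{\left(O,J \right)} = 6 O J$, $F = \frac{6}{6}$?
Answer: $- \frac{159}{5} \approx -31.8$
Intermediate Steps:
$F = 1$ ($F = 6 \cdot \frac{1}{6} = 1$)
$m{\left(O,J \right)} = 6 J O$
$G{\left(B \right)} = \frac{1}{-5 + B}$ ($G{\left(B \right)} = B - \left(B - \frac{1}{-5 + B}\right) = \frac{1}{-5 + B}$)
$G{\left(m{\left(-5,F \right)} \right)} 1113 = \frac{1}{-5 + 6 \cdot 1 \left(-5\right)} 1113 = \frac{1}{-5 - 30} \cdot 1113 = \frac{1}{-35} \cdot 1113 = \left(- \frac{1}{35}\right) 1113 = - \frac{159}{5}$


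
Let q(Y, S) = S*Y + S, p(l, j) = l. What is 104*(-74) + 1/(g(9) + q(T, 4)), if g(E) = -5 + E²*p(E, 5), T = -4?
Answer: -5479551/712 ≈ -7696.0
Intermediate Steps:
q(Y, S) = S + S*Y
g(E) = -5 + E³ (g(E) = -5 + E²*E = -5 + E³)
104*(-74) + 1/(g(9) + q(T, 4)) = 104*(-74) + 1/((-5 + 9³) + 4*(1 - 4)) = -7696 + 1/((-5 + 729) + 4*(-3)) = -7696 + 1/(724 - 12) = -7696 + 1/712 = -5479551/712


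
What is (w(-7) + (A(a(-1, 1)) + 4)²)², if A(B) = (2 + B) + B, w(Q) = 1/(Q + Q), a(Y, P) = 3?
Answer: 4060225/196 ≈ 20715.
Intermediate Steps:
w(Q) = 1/(2*Q)
A(B) = 2 + 2*B
(w(-7) + (A(a(-1, 1)) + 4)²)² = ((½)/(-7) + ((2 + 2*3) + 4)²)² = ((½)*(-⅐) + ((2 + 6) + 4)²)² = (-1/14 + (8 + 4)²)² = (-1/14 + 12²)² = (-1/14 + 144)² = (2015/14)² = 4060225/196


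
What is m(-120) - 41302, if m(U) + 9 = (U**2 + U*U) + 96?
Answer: -12415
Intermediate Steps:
m(U) = 87 + 2*U**2 (m(U) = -9 + ((U**2 + U*U) + 96) = -9 + ((U**2 + U**2) + 96) = -9 + (2*U**2 + 96) = -9 + (96 + 2*U**2) = 87 + 2*U**2)
m(-120) - 41302 = (87 + 2*(-120)**2) - 41302 = (87 + 2*14400) - 41302 = (87 + 28800) - 41302 = 28887 - 41302 = -12415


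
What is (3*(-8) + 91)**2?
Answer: 4489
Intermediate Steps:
(3*(-8) + 91)**2 = (-24 + 91)**2 = 67**2 = 4489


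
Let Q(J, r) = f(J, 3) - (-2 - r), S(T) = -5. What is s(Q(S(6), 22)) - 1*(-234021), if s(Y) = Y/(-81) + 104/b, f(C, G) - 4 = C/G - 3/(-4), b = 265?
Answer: 60279144143/257580 ≈ 2.3402e+5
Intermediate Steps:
f(C, G) = 19/4 + C/G (f(C, G) = 4 + (C/G - 3/(-4)) = 4 + (C/G - 3*(-¼)) = 4 + (C/G + ¾) = 4 + (¾ + C/G) = 19/4 + C/G)
Q(J, r) = 27/4 + r + J/3 (Q(J, r) = (19/4 + J/3) - (-2 - r) = (19/4 + J*(⅓)) + (2 + r) = (19/4 + J/3) + (2 + r) = 27/4 + r + J/3)
s(Y) = 104/265 - Y/81 (s(Y) = Y/(-81) + 104/265 = Y*(-1/81) + 104*(1/265) = -Y/81 + 104/265 = 104/265 - Y/81)
s(Q(S(6), 22)) - 1*(-234021) = (104/265 - (27/4 + 22 + (⅓)*(-5))/81) - 1*(-234021) = (104/265 - (27/4 + 22 - 5/3)/81) + 234021 = (104/265 - 1/81*325/12) + 234021 = (104/265 - 325/972) + 234021 = 14963/257580 + 234021 = 60279144143/257580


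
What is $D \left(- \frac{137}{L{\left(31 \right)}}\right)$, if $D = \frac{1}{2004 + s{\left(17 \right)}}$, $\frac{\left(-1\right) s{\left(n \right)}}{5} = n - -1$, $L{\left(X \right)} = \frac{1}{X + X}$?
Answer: $- \frac{4247}{957} \approx -4.4378$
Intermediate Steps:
$L{\left(X \right)} = \frac{1}{2 X}$
$s{\left(n \right)} = -5 - 5 n$ ($s{\left(n \right)} = - 5 \left(n - -1\right) = - 5 \left(n + 1\right) = - 5 \left(1 + n\right) = -5 - 5 n$)
$D = \frac{1}{1914}$ ($D = \frac{1}{2004 - 90} = \frac{1}{1914} \approx 0.00052247$)
$D \left(- \frac{137}{L{\left(31 \right)}}\right) = \frac{\left(-137\right) \frac{1}{\frac{1}{2} \cdot \frac{1}{31}}}{1914} = \frac{\left(-137\right) \frac{1}{\frac{1}{62}}}{1914} = \frac{\left(-137\right) 62}{1914} = \frac{1}{1914} \left(-8494\right) = - \frac{4247}{957}$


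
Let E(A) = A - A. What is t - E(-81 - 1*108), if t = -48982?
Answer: -48982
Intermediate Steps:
E(A) = 0
t - E(-81 - 1*108) = -48982 - 1*0 = -48982 + 0 = -48982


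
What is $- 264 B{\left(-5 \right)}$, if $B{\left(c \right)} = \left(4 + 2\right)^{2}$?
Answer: $-9504$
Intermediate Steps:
$B{\left(c \right)} = 36$ ($B{\left(c \right)} = 6^{2} = 36$)
$- 264 B{\left(-5 \right)} = \left(-264\right) 36 = -9504$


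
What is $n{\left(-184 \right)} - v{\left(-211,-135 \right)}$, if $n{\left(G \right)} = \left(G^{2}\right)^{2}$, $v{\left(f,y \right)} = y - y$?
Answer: $1146228736$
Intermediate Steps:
$v{\left(f,y \right)} = 0$
$n{\left(G \right)} = G^{4}$
$n{\left(-184 \right)} - v{\left(-211,-135 \right)} = \left(-184\right)^{4} - 0 = 1146228736 + 0 = 1146228736$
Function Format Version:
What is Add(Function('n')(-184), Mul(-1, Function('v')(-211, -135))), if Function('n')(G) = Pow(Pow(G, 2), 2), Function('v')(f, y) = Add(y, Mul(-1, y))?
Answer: 1146228736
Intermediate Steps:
Function('v')(f, y) = 0
Function('n')(G) = Pow(G, 4)
Add(Function('n')(-184), Mul(-1, Function('v')(-211, -135))) = Add(Pow(-184, 4), Mul(-1, 0)) = Add(1146228736, 0) = 1146228736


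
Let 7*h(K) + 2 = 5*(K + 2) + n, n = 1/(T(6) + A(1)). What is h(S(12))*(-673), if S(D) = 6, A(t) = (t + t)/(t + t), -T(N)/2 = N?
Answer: -280641/77 ≈ -3644.7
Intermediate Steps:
T(N) = -2*N
A(t) = 1 (A(t) = (2*t)/((2*t)) = (2*t)*(1/(2*t)) = 1)
n = -1/11 (n = 1/(-2*6 + 1) = 1/(-12 + 1) = 1/(-11) = -1/11 ≈ -0.090909)
h(K) = 87/77 + 5*K/7 (h(K) = -2/7 + (5*(K + 2) - 1/11)/7 = -2/7 + (5*(2 + K) - 1/11)/7 = -2/7 + ((10 + 5*K) - 1/11)/7 = -2/7 + (109/11 + 5*K)/7 = -2/7 + (109/77 + 5*K/7) = 87/77 + 5*K/7)
h(S(12))*(-673) = (87/77 + (5/7)*6)*(-673) = (87/77 + 30/7)*(-673) = (417/77)*(-673) = -280641/77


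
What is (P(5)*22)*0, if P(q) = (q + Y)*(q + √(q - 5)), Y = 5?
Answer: 0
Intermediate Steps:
P(q) = (5 + q)*(q + √(-5 + q)) (P(q) = (q + 5)*(q + √(q - 5)) = (5 + q)*(q + √(-5 + q)))
(P(5)*22)*0 = ((5² + 5*5 + 5*√(-5 + 5) + 5*√(-5 + 5))*22)*0 = ((25 + 25 + 5*√0 + 5*√0)*22)*0 = ((25 + 25 + 5*0 + 5*0)*22)*0 = ((25 + 25 + 0 + 0)*22)*0 = (50*22)*0 = 1100*0 = 0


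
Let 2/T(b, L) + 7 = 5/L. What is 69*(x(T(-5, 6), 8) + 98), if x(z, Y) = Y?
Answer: 7314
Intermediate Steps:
T(b, L) = 2/(-7 + 5/L)
69*(x(T(-5, 6), 8) + 98) = 69*(8 + 98) = 69*106 = 7314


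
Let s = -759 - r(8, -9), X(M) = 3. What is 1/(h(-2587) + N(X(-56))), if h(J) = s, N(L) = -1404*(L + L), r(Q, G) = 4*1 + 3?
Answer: -1/9190 ≈ -0.00010881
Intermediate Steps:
r(Q, G) = 7 (r(Q, G) = 4 + 3 = 7)
s = -766 (s = -759 - 1*7 = -759 - 7 = -766)
N(L) = -2808*L
h(J) = -766
1/(h(-2587) + N(X(-56))) = 1/(-766 - 2808*3) = 1/(-766 - 8424) = 1/(-9190) = -1/9190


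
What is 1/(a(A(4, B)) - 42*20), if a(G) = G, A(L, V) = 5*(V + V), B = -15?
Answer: -1/990 ≈ -0.0010101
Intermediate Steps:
A(L, V) = 10*V (A(L, V) = 5*(2*V) = 10*V)
1/(a(A(4, B)) - 42*20) = 1/(10*(-15) - 42*20) = 1/(-150 - 840) = 1/(-990) = -1/990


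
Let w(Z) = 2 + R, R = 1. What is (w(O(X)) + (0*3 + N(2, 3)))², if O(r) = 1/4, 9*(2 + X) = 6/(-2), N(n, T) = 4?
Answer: 49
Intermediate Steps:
X = -7/3 (X = -2 + (6/(-2))/9 = -2 + (6*(-½))/9 = -2 + (⅑)*(-3) = -2 - ⅓ = -7/3 ≈ -2.3333)
O(r) = ¼ (O(r) = 1*(¼) = ¼)
w(Z) = 3 (w(Z) = 2 + 1 = 3)
(w(O(X)) + (0*3 + N(2, 3)))² = (3 + (0*3 + 4))² = (3 + (0 + 4))² = (3 + 4)² = 7² = 49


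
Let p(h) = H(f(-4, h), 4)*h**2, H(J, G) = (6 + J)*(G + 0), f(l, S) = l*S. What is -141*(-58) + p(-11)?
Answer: 32378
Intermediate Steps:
f(l, S) = S*l
H(J, G) = G*(6 + J) (H(J, G) = (6 + J)*G = G*(6 + J))
p(h) = h**2*(24 - 16*h) (p(h) = (4*(6 + h*(-4)))*h**2 = (4*(6 - 4*h))*h**2 = (24 - 16*h)*h**2 = h**2*(24 - 16*h))
-141*(-58) + p(-11) = -141*(-58) + (-11)**2*(24 - 16*(-11)) = 8178 + 121*(24 + 176) = 8178 + 121*200 = 8178 + 24200 = 32378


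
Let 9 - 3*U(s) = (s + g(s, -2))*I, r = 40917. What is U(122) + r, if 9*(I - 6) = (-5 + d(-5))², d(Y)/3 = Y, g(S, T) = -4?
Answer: 1051268/27 ≈ 38936.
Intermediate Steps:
d(Y) = 3*Y
I = 454/9 (I = 6 + (-5 + 3*(-5))²/9 = 6 + (-5 - 15)²/9 = 6 + (⅑)*(-20)² = 6 + (⅑)*400 = 6 + 400/9 = 454/9 ≈ 50.444)
U(s) = 1897/27 - 454*s/27 (U(s) = 3 - (s - 4)*454/(3*9) = 3 - (-4 + s)*454/(3*9) = 3 - (-1816/9 + 454*s/9)/3 = 3 + (1816/27 - 454*s/27) = 1897/27 - 454*s/27)
U(122) + r = (1897/27 - 454/27*122) + 40917 = (1897/27 - 55388/27) + 40917 = -53491/27 + 40917 = 1051268/27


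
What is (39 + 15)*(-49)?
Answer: -2646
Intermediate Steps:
(39 + 15)*(-49) = 54*(-49) = -2646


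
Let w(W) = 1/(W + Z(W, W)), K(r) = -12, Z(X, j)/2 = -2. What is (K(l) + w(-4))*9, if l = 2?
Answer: -873/8 ≈ -109.13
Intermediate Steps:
Z(X, j) = -4 (Z(X, j) = 2*(-2) = -4)
w(W) = 1/(-4 + W) (w(W) = 1/(W - 4) = 1/(-4 + W))
(K(l) + w(-4))*9 = (-12 + 1/(-4 - 4))*9 = (-12 + 1/(-8))*9 = (-12 - ⅛)*9 = -97/8*9 = -873/8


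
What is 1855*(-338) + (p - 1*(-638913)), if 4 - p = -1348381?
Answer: 1360308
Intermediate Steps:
p = 1348385 (p = 4 - 1*(-1348381) = 4 + 1348381 = 1348385)
1855*(-338) + (p - 1*(-638913)) = 1855*(-338) + (1348385 - 1*(-638913)) = -626990 + (1348385 + 638913) = -626990 + 1987298 = 1360308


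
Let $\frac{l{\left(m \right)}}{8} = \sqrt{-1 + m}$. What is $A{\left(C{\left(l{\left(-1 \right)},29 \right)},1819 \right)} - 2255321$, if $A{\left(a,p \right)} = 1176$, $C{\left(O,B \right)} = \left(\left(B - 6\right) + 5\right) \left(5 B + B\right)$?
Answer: $-2254145$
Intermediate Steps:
$l{\left(m \right)} = 8 \sqrt{-1 + m}$
$C{\left(O,B \right)} = 6 B \left(-1 + B\right)$ ($C{\left(O,B \right)} = \left(\left(B - 6\right) + 5\right) 6 B = \left(\left(-6 + B\right) + 5\right) 6 B = \left(-1 + B\right) 6 B = 6 B \left(-1 + B\right)$)
$A{\left(C{\left(l{\left(-1 \right)},29 \right)},1819 \right)} - 2255321 = 1176 - 2255321 = -2254145$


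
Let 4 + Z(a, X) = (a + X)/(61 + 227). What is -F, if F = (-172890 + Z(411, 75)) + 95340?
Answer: 1240837/16 ≈ 77552.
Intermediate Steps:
Z(a, X) = -4 + X/288 + a/288 (Z(a, X) = -4 + (a + X)/(61 + 227) = -4 + (X + a)/288 = -4 + (X + a)*(1/288) = -4 + (X/288 + a/288) = -4 + X/288 + a/288)
F = -1240837/16 (F = (-172890 + (-4 + (1/288)*75 + (1/288)*411)) + 95340 = (-172890 + (-4 + 25/96 + 137/96)) + 95340 = (-172890 - 37/16) + 95340 = -2766277/16 + 95340 = -1240837/16 ≈ -77552.)
-F = -1*(-1240837/16) = 1240837/16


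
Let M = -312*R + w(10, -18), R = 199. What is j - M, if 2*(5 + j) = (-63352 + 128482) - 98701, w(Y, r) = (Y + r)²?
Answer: 90467/2 ≈ 45234.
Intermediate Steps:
M = -62024 (M = -312*199 + (10 - 18)² = -62088 + (-8)² = -62088 + 64 = -62024)
j = -33581/2 (j = -5 + ((-63352 + 128482) - 98701)/2 = -5 + (65130 - 98701)/2 = -5 + (½)*(-33571) = -5 - 33571/2 = -33581/2 ≈ -16791.)
j - M = -33581/2 - 1*(-62024) = -33581/2 + 62024 = 90467/2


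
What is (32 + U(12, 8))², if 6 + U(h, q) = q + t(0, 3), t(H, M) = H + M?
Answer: 1369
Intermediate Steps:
U(h, q) = -3 + q (U(h, q) = -6 + (q + (0 + 3)) = -6 + (q + 3) = -6 + (3 + q) = -3 + q)
(32 + U(12, 8))² = (32 + (-3 + 8))² = (32 + 5)² = 37² = 1369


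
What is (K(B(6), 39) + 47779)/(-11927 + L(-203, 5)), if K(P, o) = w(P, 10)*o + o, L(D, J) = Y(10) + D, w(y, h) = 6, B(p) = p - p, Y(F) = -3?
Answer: -48052/12133 ≈ -3.9604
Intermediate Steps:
B(p) = 0
L(D, J) = -3 + D
K(P, o) = 7*o (K(P, o) = 6*o + o = 7*o)
(K(B(6), 39) + 47779)/(-11927 + L(-203, 5)) = (7*39 + 47779)/(-11927 + (-3 - 203)) = (273 + 47779)/(-11927 - 206) = 48052/(-12133) = 48052*(-1/12133) = -48052/12133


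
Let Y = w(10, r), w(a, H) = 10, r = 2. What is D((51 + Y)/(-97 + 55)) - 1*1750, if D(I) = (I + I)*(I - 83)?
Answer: -1327133/882 ≈ -1504.7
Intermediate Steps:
Y = 10
D(I) = 2*I*(-83 + I) (D(I) = (2*I)*(-83 + I) = 2*I*(-83 + I))
D((51 + Y)/(-97 + 55)) - 1*1750 = 2*((51 + 10)/(-97 + 55))*(-83 + (51 + 10)/(-97 + 55)) - 1*1750 = 2*(61/(-42))*(-83 + 61/(-42)) - 1750 = 2*(61*(-1/42))*(-83 + 61*(-1/42)) - 1750 = 2*(-61/42)*(-83 - 61/42) - 1750 = 2*(-61/42)*(-3547/42) - 1750 = 216367/882 - 1750 = -1327133/882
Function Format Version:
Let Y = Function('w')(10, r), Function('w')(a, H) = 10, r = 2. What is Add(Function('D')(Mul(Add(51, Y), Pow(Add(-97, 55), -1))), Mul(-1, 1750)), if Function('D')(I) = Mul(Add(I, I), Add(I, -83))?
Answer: Rational(-1327133, 882) ≈ -1504.7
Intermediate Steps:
Y = 10
Function('D')(I) = Mul(2, I, Add(-83, I)) (Function('D')(I) = Mul(Mul(2, I), Add(-83, I)) = Mul(2, I, Add(-83, I)))
Add(Function('D')(Mul(Add(51, Y), Pow(Add(-97, 55), -1))), Mul(-1, 1750)) = Add(Mul(2, Mul(Add(51, 10), Pow(Add(-97, 55), -1)), Add(-83, Mul(Add(51, 10), Pow(Add(-97, 55), -1)))), Mul(-1, 1750)) = Add(Mul(2, Mul(61, Pow(-42, -1)), Add(-83, Mul(61, Pow(-42, -1)))), -1750) = Add(Mul(2, Mul(61, Rational(-1, 42)), Add(-83, Mul(61, Rational(-1, 42)))), -1750) = Add(Mul(2, Rational(-61, 42), Add(-83, Rational(-61, 42))), -1750) = Add(Mul(2, Rational(-61, 42), Rational(-3547, 42)), -1750) = Add(Rational(216367, 882), -1750) = Rational(-1327133, 882)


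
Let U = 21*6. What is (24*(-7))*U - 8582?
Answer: -29750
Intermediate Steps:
U = 126
(24*(-7))*U - 8582 = (24*(-7))*126 - 8582 = -168*126 - 8582 = -21168 - 8582 = -29750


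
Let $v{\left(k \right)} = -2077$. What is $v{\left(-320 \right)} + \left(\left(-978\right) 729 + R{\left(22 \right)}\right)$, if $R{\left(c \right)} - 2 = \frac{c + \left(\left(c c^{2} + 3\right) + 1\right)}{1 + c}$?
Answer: $- \frac{16435177}{23} \approx -7.1457 \cdot 10^{5}$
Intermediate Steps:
$R{\left(c \right)} = 2 + \frac{4 + c + c^{3}}{1 + c}$ ($R{\left(c \right)} = 2 + \frac{c + \left(\left(c c^{2} + 3\right) + 1\right)}{1 + c} = 2 + \frac{c + \left(\left(c^{3} + 3\right) + 1\right)}{1 + c} = 2 + \frac{c + \left(\left(3 + c^{3}\right) + 1\right)}{1 + c} = 2 + \frac{c + \left(4 + c^{3}\right)}{1 + c} = 2 + \frac{4 + c + c^{3}}{1 + c}$)
$v{\left(-320 \right)} + \left(\left(-978\right) 729 + R{\left(22 \right)}\right) = -2077 - \left(712962 - \frac{6 + 22^{3} + 3 \cdot 22}{1 + 22}\right) = -2077 - \left(712962 - \frac{6 + 10648 + 66}{23}\right) = -2077 + \left(-712962 + \frac{1}{23} \cdot 10720\right) = -2077 + \left(-712962 + \frac{10720}{23}\right) = -2077 - \frac{16387406}{23} = - \frac{16435177}{23}$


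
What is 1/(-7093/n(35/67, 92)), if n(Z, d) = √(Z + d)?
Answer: -√415333/475231 ≈ -0.0013561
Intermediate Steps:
1/(-7093/n(35/67, 92)) = 1/(-7093/√(35/67 + 92)) = 1/(-7093*√415333/6199) = -√415333/475231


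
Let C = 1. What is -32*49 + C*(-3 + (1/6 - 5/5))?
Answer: -9431/6 ≈ -1571.8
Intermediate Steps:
-32*49 + C*(-3 + (1/6 - 5/5)) = -32*49 + 1*(-3 + (1/6 - 5/5)) = -1568 + 1*(-3 + (1*(⅙) - 5*⅕)) = -1568 + 1*(-3 + (⅙ - 1)) = -1568 + 1*(-3 - ⅚) = -1568 + 1*(-23/6) = -1568 - 23/6 = -9431/6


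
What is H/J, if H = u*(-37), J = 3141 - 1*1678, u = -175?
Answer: 925/209 ≈ 4.4258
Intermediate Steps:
J = 1463 (J = 3141 - 1678 = 1463)
H = 6475 (H = -175*(-37) = 6475)
H/J = 6475/1463 = 6475*(1/1463) = 925/209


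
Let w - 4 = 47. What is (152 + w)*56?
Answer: 11368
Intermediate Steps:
w = 51 (w = 4 + 47 = 51)
(152 + w)*56 = (152 + 51)*56 = 203*56 = 11368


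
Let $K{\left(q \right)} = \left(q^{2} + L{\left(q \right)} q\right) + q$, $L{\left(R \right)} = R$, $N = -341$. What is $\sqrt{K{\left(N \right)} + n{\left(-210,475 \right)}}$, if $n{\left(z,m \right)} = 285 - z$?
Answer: $2 \sqrt{58179} \approx 482.41$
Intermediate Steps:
$K{\left(q \right)} = q + 2 q^{2}$ ($K{\left(q \right)} = \left(q^{2} + q q\right) + q = \left(q^{2} + q^{2}\right) + q = 2 q^{2} + q = q + 2 q^{2}$)
$\sqrt{K{\left(N \right)} + n{\left(-210,475 \right)}} = \sqrt{- 341 \left(1 + 2 \left(-341\right)\right) + \left(285 - -210\right)} = \sqrt{- 341 \left(1 - 682\right) + \left(285 + 210\right)} = \sqrt{\left(-341\right) \left(-681\right) + 495} = \sqrt{232221 + 495} = \sqrt{232716} = 2 \sqrt{58179}$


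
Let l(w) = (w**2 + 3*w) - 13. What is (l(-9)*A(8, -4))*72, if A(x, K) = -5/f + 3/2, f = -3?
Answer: 9348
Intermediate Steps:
l(w) = -13 + w**2 + 3*w
A(x, K) = 19/6 (A(x, K) = -5/(-3) + 3/2 = -5*(-1/3) + 3*(1/2) = 5/3 + 3/2 = 19/6)
(l(-9)*A(8, -4))*72 = ((-13 + (-9)**2 + 3*(-9))*(19/6))*72 = ((-13 + 81 - 27)*(19/6))*72 = (41*(19/6))*72 = (779/6)*72 = 9348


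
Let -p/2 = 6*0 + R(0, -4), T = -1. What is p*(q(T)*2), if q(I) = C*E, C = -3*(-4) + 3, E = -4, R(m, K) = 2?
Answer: 480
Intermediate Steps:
C = 15 (C = 12 + 3 = 15)
p = -4 (p = -2*(6*0 + 2) = -2*(0 + 2) = -2*2 = -4)
q(I) = -60 (q(I) = 15*(-4) = -60)
p*(q(T)*2) = -(-240)*2 = -4*(-120) = 480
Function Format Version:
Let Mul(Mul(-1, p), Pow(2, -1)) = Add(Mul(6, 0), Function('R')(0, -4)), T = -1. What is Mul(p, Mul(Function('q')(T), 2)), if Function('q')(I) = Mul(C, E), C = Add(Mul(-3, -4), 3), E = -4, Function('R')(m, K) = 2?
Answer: 480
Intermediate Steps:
C = 15 (C = Add(12, 3) = 15)
p = -4 (p = Mul(-2, Add(Mul(6, 0), 2)) = Mul(-2, Add(0, 2)) = Mul(-2, 2) = -4)
Function('q')(I) = -60 (Function('q')(I) = Mul(15, -4) = -60)
Mul(p, Mul(Function('q')(T), 2)) = Mul(-4, Mul(-60, 2)) = Mul(-4, -120) = 480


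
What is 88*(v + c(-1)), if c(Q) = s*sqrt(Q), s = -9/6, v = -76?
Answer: -6688 - 132*I ≈ -6688.0 - 132.0*I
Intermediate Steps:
s = -3/2 (s = -9*1/6 = -3/2 ≈ -1.5000)
c(Q) = -3*sqrt(Q)/2
88*(v + c(-1)) = 88*(-76 - 3*I/2) = -6688 - 132*I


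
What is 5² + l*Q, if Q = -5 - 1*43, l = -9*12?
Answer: 5209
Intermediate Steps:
l = -108
Q = -48 (Q = -5 - 43 = -48)
5² + l*Q = 5² - 108*(-48) = 25 + 5184 = 5209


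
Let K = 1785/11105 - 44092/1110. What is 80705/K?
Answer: -99481421775/48766031 ≈ -2040.0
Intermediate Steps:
K = -48766031/1232655 (K = 1785*(1/11105) - 44092*1/1110 = 357/2221 - 22046/555 = -48766031/1232655 ≈ -39.562)
80705/K = 80705/(-48766031/1232655) = 80705*(-1232655/48766031) = -99481421775/48766031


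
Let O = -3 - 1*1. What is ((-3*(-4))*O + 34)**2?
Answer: 196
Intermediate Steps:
O = -4 (O = -3 - 1 = -4)
((-3*(-4))*O + 34)**2 = (-3*(-4)*(-4) + 34)**2 = (12*(-4) + 34)**2 = (-48 + 34)**2 = (-14)**2 = 196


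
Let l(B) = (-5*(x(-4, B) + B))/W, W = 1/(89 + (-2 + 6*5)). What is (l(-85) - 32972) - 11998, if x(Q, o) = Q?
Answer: 7095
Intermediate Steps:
W = 1/117 (W = 1/(89 + (-2 + 30)) = 1/(89 + 28) = 1/117 ≈ 0.0085470)
l(B) = 2340 - 585*B (l(B) = (-5*(-4 + B))/(1/117) = (20 - 5*B)*117 = 2340 - 585*B)
(l(-85) - 32972) - 11998 = ((2340 - 585*(-85)) - 32972) - 11998 = ((2340 + 49725) - 32972) - 11998 = (52065 - 32972) - 11998 = 19093 - 11998 = 7095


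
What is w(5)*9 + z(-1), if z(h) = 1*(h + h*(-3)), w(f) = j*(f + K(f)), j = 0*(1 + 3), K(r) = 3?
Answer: 2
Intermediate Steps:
j = 0 (j = 0*4 = 0)
w(f) = 0 (w(f) = 0*(f + 3) = 0*(3 + f) = 0)
z(h) = -2*h (z(h) = 1*(h - 3*h) = 1*(-2*h) = -2*h)
w(5)*9 + z(-1) = 0*9 - 2*(-1) = 0 + 2 = 2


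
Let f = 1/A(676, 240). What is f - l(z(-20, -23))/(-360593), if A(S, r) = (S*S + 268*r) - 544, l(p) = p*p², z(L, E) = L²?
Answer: 33328128360593/187779525936 ≈ 177.49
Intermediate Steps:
l(p) = p³
A(S, r) = -544 + S² + 268*r (A(S, r) = (S² + 268*r) - 544 = -544 + S² + 268*r)
f = 1/520752 (f = 1/(-544 + 676² + 268*240) = 1/(-544 + 456976 + 64320) = 1/520752 ≈ 1.9203e-6)
f - l(z(-20, -23))/(-360593) = 1/520752 - ((-20)²)³/(-360593) = 1/520752 - 400³*(-1)/360593 = 1/520752 - 64000000*(-1)/360593 = 1/520752 - 1*(-64000000/360593) = 1/520752 + 64000000/360593 = 33328128360593/187779525936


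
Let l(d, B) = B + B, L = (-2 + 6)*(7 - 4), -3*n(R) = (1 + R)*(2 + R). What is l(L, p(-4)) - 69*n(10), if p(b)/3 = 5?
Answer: 3066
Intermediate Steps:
p(b) = 15 (p(b) = 3*5 = 15)
n(R) = -(1 + R)*(2 + R)/3
L = 12 (L = 4*3 = 12)
l(d, B) = 2*B
l(L, p(-4)) - 69*n(10) = 2*15 - 69*(-⅔ - 1*10 - ⅓*10²) = 30 - 69*(-⅔ - 10 - ⅓*100) = 30 - 69*(-⅔ - 10 - 100/3) = 30 - 69*(-44) = 30 + 3036 = 3066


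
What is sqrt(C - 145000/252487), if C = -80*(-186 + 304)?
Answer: 6*I*sqrt(16717601072510)/252487 ≈ 97.163*I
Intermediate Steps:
C = -9440 (C = -80*118 = -9440)
sqrt(C - 145000/252487) = sqrt(-9440 - 145000/252487) = sqrt(-2383622280/252487) = 6*I*sqrt(16717601072510)/252487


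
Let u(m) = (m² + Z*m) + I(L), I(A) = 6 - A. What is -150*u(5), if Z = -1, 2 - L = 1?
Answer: -3750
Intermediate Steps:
L = 1 (L = 2 - 1*1 = 2 - 1 = 1)
u(m) = 5 + m² - m (u(m) = (m² - m) + (6 - 1*1) = (m² - m) + (6 - 1) = (m² - m) + 5 = 5 + m² - m)
-150*u(5) = -150*(5 + 5² - 1*5) = -150*(5 + 25 - 5) = -150*25 = -3750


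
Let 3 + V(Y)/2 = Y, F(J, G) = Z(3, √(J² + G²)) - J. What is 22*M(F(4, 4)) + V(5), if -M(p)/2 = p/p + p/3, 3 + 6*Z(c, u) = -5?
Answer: 344/9 ≈ 38.222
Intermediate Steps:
Z(c, u) = -4/3 (Z(c, u) = -½ + (⅙)*(-5) = -½ - ⅚ = -4/3)
F(J, G) = -4/3 - J
V(Y) = -6 + 2*Y
M(p) = -2 - 2*p/3 (M(p) = -2*(p/p + p/3) = -2*(1 + p*(⅓)) = -2*(1 + p/3) = -2 - 2*p/3)
22*M(F(4, 4)) + V(5) = 22*(-2 - 2*(-4/3 - 1*4)/3) + (-6 + 2*5) = 22*(-2 - 2*(-4/3 - 4)/3) + (-6 + 10) = 22*(-2 - ⅔*(-16/3)) + 4 = 22*(-2 + 32/9) + 4 = 22*(14/9) + 4 = 308/9 + 4 = 344/9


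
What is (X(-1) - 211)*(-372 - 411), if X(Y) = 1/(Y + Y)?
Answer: 331209/2 ≈ 1.6560e+5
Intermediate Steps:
X(Y) = 1/(2*Y)
(X(-1) - 211)*(-372 - 411) = ((½)/(-1) - 211)*(-372 - 411) = ((½)*(-1) - 211)*(-783) = (-½ - 211)*(-783) = -423/2*(-783) = 331209/2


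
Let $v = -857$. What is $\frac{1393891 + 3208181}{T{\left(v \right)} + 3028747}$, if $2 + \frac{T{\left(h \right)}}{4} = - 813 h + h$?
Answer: $\frac{1534024}{1937425} \approx 0.79179$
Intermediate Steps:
$T{\left(h \right)} = -8 - 3248 h$ ($T{\left(h \right)} = -8 + 4 \left(- 813 h + h\right) = -8 + 4 \left(- 812 h\right) = -8 - 3248 h$)
$\frac{1393891 + 3208181}{T{\left(v \right)} + 3028747} = \frac{1393891 + 3208181}{\left(-8 - -2783536\right) + 3028747} = \frac{4602072}{\left(-8 + 2783536\right) + 3028747} = \frac{4602072}{2783528 + 3028747} = \frac{4602072}{5812275} = 4602072 \cdot \frac{1}{5812275} = \frac{1534024}{1937425}$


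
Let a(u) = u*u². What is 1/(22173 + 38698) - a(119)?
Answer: -102577313488/60871 ≈ -1.6852e+6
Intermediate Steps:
a(u) = u³
1/(22173 + 38698) - a(119) = 1/(22173 + 38698) - 1*119³ = 1/60871 - 1*1685159 = 1/60871 - 1685159 = -102577313488/60871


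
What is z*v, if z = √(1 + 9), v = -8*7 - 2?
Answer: -58*√10 ≈ -183.41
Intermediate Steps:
v = -58 (v = -56 - 2 = -58)
z = √10 ≈ 3.1623
z*v = √10*(-58) = -58*√10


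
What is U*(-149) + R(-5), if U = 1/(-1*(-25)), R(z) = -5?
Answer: -274/25 ≈ -10.960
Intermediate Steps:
U = 1/25 ≈ 0.040000
U*(-149) + R(-5) = (1/25)*(-149) - 5 = -149/25 - 5 = -274/25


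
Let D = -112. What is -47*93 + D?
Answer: -4483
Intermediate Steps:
-47*93 + D = -47*93 - 112 = -4371 - 112 = -4483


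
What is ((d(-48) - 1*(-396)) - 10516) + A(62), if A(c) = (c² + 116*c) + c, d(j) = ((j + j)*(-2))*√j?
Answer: 978 + 768*I*√3 ≈ 978.0 + 1330.2*I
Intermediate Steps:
d(j) = -4*j^(3/2) (d(j) = ((2*j)*(-2))*√j = (-4*j)*√j = -4*j^(3/2))
A(c) = c² + 117*c
((d(-48) - 1*(-396)) - 10516) + A(62) = ((-(-768)*I*√3 - 1*(-396)) - 10516) + 62*(117 + 62) = ((-(-768)*I*√3 + 396) - 10516) + 62*179 = ((768*I*√3 + 396) - 10516) + 11098 = ((396 + 768*I*√3) - 10516) + 11098 = (-10120 + 768*I*√3) + 11098 = 978 + 768*I*√3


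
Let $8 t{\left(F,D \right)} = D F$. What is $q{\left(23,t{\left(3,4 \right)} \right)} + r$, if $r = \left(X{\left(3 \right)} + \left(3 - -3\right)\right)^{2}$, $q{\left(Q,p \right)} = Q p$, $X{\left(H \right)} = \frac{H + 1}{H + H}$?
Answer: $\frac{1421}{18} \approx 78.944$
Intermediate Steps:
$t{\left(F,D \right)} = \frac{D F}{8}$
$X{\left(H \right)} = \frac{1 + H}{2 H}$
$r = \frac{400}{9}$ ($r = \left(\frac{1 + 3}{2 \cdot 3} + \left(3 - -3\right)\right)^{2} = \left(\frac{1}{2} \cdot \frac{1}{3} \cdot 4 + \left(3 + 3\right)\right)^{2} = \left(\frac{2}{3} + 6\right)^{2} = \left(\frac{20}{3}\right)^{2} = \frac{400}{9} \approx 44.444$)
$q{\left(23,t{\left(3,4 \right)} \right)} + r = 23 \cdot \frac{1}{8} \cdot 4 \cdot 3 + \frac{400}{9} = 23 \cdot \frac{3}{2} + \frac{400}{9} = \frac{69}{2} + \frac{400}{9} = \frac{1421}{18}$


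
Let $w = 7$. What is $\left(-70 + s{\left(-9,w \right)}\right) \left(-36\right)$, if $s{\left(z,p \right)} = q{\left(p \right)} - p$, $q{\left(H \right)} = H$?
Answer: $2520$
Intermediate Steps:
$s{\left(z,p \right)} = 0$ ($s{\left(z,p \right)} = p - p = 0$)
$\left(-70 + s{\left(-9,w \right)}\right) \left(-36\right) = \left(-70 + 0\right) \left(-36\right) = \left(-70\right) \left(-36\right) = 2520$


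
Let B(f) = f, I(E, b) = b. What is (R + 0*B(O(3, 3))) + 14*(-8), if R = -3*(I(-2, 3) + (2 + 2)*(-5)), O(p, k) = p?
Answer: -61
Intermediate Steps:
R = 51 (R = -3*(3 + (2 + 2)*(-5)) = -3*(3 + 4*(-5)) = -3*(3 - 20) = -3*(-17) = 51)
(R + 0*B(O(3, 3))) + 14*(-8) = (51 + 0*3) + 14*(-8) = (51 + 0) - 112 = 51 - 112 = -61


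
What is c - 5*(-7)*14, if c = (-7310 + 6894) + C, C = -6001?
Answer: -5927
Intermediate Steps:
c = -6417 (c = (-7310 + 6894) - 6001 = -416 - 6001 = -6417)
c - 5*(-7)*14 = -6417 - 5*(-7)*14 = -6417 + 35*14 = -6417 + 490 = -5927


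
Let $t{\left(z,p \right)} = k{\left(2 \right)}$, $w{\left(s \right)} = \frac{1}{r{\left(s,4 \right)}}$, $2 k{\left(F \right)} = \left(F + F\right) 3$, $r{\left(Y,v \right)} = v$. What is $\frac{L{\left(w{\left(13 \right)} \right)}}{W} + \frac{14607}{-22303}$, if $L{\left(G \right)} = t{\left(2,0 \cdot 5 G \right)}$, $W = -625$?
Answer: $- \frac{9263193}{13939375} \approx -0.66453$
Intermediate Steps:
$k{\left(F \right)} = 3 F$ ($k{\left(F \right)} = \frac{\left(F + F\right) 3}{2} = \frac{2 F 3}{2} = \frac{6 F}{2} = 3 F$)
$w{\left(s \right)} = \frac{1}{4}$
$t{\left(z,p \right)} = 6$ ($t{\left(z,p \right)} = 3 \cdot 2 = 6$)
$L{\left(G \right)} = 6$
$\frac{L{\left(w{\left(13 \right)} \right)}}{W} + \frac{14607}{-22303} = \frac{6}{-625} + \frac{14607}{-22303} = 6 \left(- \frac{1}{625}\right) + 14607 \left(- \frac{1}{22303}\right) = - \frac{6}{625} - \frac{14607}{22303} = - \frac{9263193}{13939375}$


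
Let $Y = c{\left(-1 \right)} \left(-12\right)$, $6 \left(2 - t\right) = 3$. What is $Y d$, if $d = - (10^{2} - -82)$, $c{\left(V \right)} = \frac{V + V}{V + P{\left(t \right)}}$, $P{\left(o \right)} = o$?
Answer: $-8736$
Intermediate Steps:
$t = \frac{3}{2}$ ($t = 2 - \frac{1}{2} = \frac{3}{2} \approx 1.5$)
$c{\left(V \right)} = \frac{2 V}{\frac{3}{2} + V}$ ($c{\left(V \right)} = \frac{V + V}{V + \frac{3}{2}} = \frac{2 V}{\frac{3}{2} + V}$)
$Y = 48$ ($Y = 4 \left(-1\right) \frac{1}{3 + 2 \left(-1\right)} \left(-12\right) = 4 \left(-1\right) \frac{1}{3 - 2} \left(-12\right) = 4 \left(-1\right) 1^{-1} \left(-12\right) = 4 \left(-1\right) 1 \left(-12\right) = \left(-4\right) \left(-12\right) = 48$)
$d = -182$ ($d = - (100 + 82) = \left(-1\right) 182 = -182$)
$Y d = 48 \left(-182\right) = -8736$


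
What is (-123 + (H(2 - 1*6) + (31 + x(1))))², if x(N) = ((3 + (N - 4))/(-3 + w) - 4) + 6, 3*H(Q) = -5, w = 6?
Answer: 75625/9 ≈ 8402.8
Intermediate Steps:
H(Q) = -5/3 (H(Q) = (⅓)*(-5) = -5/3)
x(N) = 5/3 + N/3 (x(N) = ((3 + (N - 4))/(-3 + 6) - 4) + 6 = ((3 + (-4 + N))/3 - 4) + 6 = ((-1 + N)*(⅓) - 4) + 6 = ((-⅓ + N/3) - 4) + 6 = (-13/3 + N/3) + 6 = 5/3 + N/3)
(-123 + (H(2 - 1*6) + (31 + x(1))))² = (-123 + (-5/3 + (31 + (5/3 + (⅓)*1))))² = (-123 + (-5/3 + (31 + (5/3 + ⅓))))² = (-123 + (-5/3 + (31 + 2)))² = (-123 + (-5/3 + 33))² = (-123 + 94/3)² = (-275/3)² = 75625/9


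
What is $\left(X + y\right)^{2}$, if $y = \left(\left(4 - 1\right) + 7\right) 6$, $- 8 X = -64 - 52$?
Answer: $\frac{22201}{4} \approx 5550.3$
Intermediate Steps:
$X = \frac{29}{2}$ ($X = - \frac{-64 - 52}{8} = \left(- \frac{1}{8}\right) \left(-116\right) = \frac{29}{2} \approx 14.5$)
$y = 60$ ($y = \left(3 + 7\right) 6 = 10 \cdot 6 = 60$)
$\left(X + y\right)^{2} = \left(\frac{29}{2} + 60\right)^{2} = \left(\frac{149}{2}\right)^{2} = \frac{22201}{4}$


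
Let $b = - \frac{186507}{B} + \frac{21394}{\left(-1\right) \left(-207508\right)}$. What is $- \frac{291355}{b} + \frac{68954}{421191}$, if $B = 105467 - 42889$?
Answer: $\frac{199190580288674045927}{1967114695120173} \approx 1.0126 \cdot 10^{5}$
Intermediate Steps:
$B = 62578$
$b = - \frac{4670362603}{1623179453}$ ($b = - \frac{186507}{62578} + \frac{21394}{\left(-1\right) \left(-207508\right)} = \left(-186507\right) \frac{1}{62578} + \frac{21394}{207508} = - \frac{186507}{62578} + 21394 \cdot \frac{1}{207508} = - \frac{186507}{62578} + \frac{10697}{103754} = - \frac{4670362603}{1623179453} \approx -2.8773$)
$- \frac{291355}{b} + \frac{68954}{421191} = - \frac{291355}{- \frac{4670362603}{1623179453}} + \frac{68954}{421191} = \left(-291355\right) \left(- \frac{1623179453}{4670362603}\right) + 68954 \cdot \frac{1}{421191} = \frac{472921449528815}{4670362603} + \frac{68954}{421191} = \frac{199190580288674045927}{1967114695120173}$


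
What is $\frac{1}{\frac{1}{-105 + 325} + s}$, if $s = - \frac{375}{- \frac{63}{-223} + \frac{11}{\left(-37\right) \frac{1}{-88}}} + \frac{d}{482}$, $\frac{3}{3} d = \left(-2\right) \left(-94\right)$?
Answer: $- \frac{2313739780}{31897129981} \approx -0.072538$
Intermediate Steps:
$d = 188$ ($d = \left(-2\right) \left(-94\right) = 188$)
$s = - \frac{145034759}{10516999}$ ($s = - \frac{375}{- \frac{63}{-223} + \frac{11}{\left(-37\right) \frac{1}{-88}}} + \frac{188}{482} = - \frac{375}{\left(-63\right) \left(- \frac{1}{223}\right) + \frac{11}{\left(-37\right) \left(- \frac{1}{88}\right)}} + 188 \cdot \frac{1}{482} = - \frac{375}{\frac{63}{223} + \frac{11}{\frac{37}{88}}} + \frac{94}{241} = - \frac{375}{\frac{63}{223} + 11 \cdot \frac{88}{37}} + \frac{94}{241} = - \frac{375}{\frac{63}{223} + \frac{968}{37}} + \frac{94}{241} = - \frac{375}{\frac{218195}{8251}} + \frac{94}{241} = \left(-375\right) \frac{8251}{218195} + \frac{94}{241} = - \frac{618825}{43639} + \frac{94}{241} = - \frac{145034759}{10516999} \approx -13.791$)
$\frac{1}{\frac{1}{-105 + 325} + s} = \frac{1}{\frac{1}{-105 + 325} - \frac{145034759}{10516999}} = \frac{1}{\frac{1}{220} - \frac{145034759}{10516999}} = \frac{1}{- \frac{31897129981}{2313739780}} = - \frac{2313739780}{31897129981}$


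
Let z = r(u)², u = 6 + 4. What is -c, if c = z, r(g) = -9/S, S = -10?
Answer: -81/100 ≈ -0.81000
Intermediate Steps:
u = 10
r(g) = 9/10 (r(g) = -9/(-10) = -9*(-⅒) = 9/10)
z = 81/100 (z = (9/10)² = 81/100 ≈ 0.81000)
c = 81/100 ≈ 0.81000
-c = -1*81/100 = -81/100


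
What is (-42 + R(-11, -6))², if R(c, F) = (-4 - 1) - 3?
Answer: 2500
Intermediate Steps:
R(c, F) = -8 (R(c, F) = -5 - 3 = -8)
(-42 + R(-11, -6))² = (-42 - 8)² = (-50)² = 2500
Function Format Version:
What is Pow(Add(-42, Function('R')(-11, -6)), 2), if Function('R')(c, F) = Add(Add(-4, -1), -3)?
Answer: 2500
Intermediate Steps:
Function('R')(c, F) = -8 (Function('R')(c, F) = Add(-5, -3) = -8)
Pow(Add(-42, Function('R')(-11, -6)), 2) = Pow(Add(-42, -8), 2) = Pow(-50, 2) = 2500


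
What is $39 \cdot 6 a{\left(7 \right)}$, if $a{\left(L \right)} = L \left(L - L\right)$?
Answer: $0$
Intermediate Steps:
$a{\left(L \right)} = 0$ ($a{\left(L \right)} = L 0 = 0$)
$39 \cdot 6 a{\left(7 \right)} = 39 \cdot 6 \cdot 0 = 234 \cdot 0 = 0$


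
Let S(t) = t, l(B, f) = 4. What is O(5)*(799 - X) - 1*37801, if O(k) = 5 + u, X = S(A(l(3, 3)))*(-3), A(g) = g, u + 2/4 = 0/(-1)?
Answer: -68303/2 ≈ -34152.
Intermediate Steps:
u = -½ (u = -½ + 0/(-1) = -½ + 0*(-1) = -½ + 0 = -½ ≈ -0.50000)
X = -12 (X = 4*(-3) = -12)
O(k) = 9/2 (O(k) = 5 - ½ = 9/2)
O(5)*(799 - X) - 1*37801 = 9*(799 - 1*(-12))/2 - 1*37801 = 9*(799 + 12)/2 - 37801 = (9/2)*811 - 37801 = 7299/2 - 37801 = -68303/2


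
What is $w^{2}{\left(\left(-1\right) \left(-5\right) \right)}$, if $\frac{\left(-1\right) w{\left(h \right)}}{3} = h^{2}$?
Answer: $5625$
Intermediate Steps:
$w{\left(h \right)} = - 3 h^{2}$
$w^{2}{\left(\left(-1\right) \left(-5\right) \right)} = \left(- 3 \left(\left(-1\right) \left(-5\right)\right)^{2}\right)^{2} = \left(- 3 \cdot 5^{2}\right)^{2} = \left(\left(-3\right) 25\right)^{2} = \left(-75\right)^{2} = 5625$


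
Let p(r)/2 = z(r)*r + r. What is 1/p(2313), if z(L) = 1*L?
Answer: 1/10704564 ≈ 9.3418e-8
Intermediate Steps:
z(L) = L
p(r) = 2*r + 2*r² (p(r) = 2*(r*r + r) = 2*(r² + r) = 2*(r + r²) = 2*r + 2*r²)
1/p(2313) = 1/(2*2313*(1 + 2313)) = 1/(2*2313*2314) = 1/10704564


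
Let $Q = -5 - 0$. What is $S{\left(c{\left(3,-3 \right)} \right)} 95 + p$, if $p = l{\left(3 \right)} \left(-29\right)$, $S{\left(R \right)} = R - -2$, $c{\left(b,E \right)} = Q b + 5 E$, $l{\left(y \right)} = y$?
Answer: $-2747$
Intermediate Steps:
$Q = -5$ ($Q = -5 + 0 = -5$)
$c{\left(b,E \right)} = - 5 b + 5 E$
$S{\left(R \right)} = 2 + R$ ($S{\left(R \right)} = R + 2 = 2 + R$)
$p = -87$ ($p = 3 \left(-29\right) = -87$)
$S{\left(c{\left(3,-3 \right)} \right)} 95 + p = \left(2 + \left(\left(-5\right) 3 + 5 \left(-3\right)\right)\right) 95 - 87 = \left(2 - 30\right) 95 - 87 = \left(-28\right) 95 - 87 = -2660 - 87 = -2747$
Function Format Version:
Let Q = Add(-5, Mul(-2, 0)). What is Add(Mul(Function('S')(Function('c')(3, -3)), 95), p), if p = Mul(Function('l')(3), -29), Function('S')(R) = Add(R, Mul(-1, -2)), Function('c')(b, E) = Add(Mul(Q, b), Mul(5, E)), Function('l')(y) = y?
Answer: -2747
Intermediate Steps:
Q = -5 (Q = Add(-5, 0) = -5)
Function('c')(b, E) = Add(Mul(-5, b), Mul(5, E))
Function('S')(R) = Add(2, R) (Function('S')(R) = Add(R, 2) = Add(2, R))
p = -87 (p = Mul(3, -29) = -87)
Add(Mul(Function('S')(Function('c')(3, -3)), 95), p) = Add(Mul(Add(2, Add(Mul(-5, 3), Mul(5, -3))), 95), -87) = Add(Mul(Add(2, Add(-15, -15)), 95), -87) = Add(Mul(Add(2, -30), 95), -87) = Add(Mul(-28, 95), -87) = Add(-2660, -87) = -2747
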